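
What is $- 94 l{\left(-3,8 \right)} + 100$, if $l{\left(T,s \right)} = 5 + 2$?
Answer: $-558$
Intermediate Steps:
$l{\left(T,s \right)} = 7$
$- 94 l{\left(-3,8 \right)} + 100 = \left(-94\right) 7 + 100 = -658 + 100 = -558$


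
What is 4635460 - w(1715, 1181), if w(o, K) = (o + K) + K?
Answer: 4631383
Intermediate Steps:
w(o, K) = o + 2*K (w(o, K) = (K + o) + K = o + 2*K)
4635460 - w(1715, 1181) = 4635460 - (1715 + 2*1181) = 4635460 - (1715 + 2362) = 4635460 - 1*4077 = 4635460 - 4077 = 4631383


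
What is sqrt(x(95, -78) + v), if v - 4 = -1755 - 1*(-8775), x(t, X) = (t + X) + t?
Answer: 4*sqrt(446) ≈ 84.475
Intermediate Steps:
x(t, X) = X + 2*t (x(t, X) = (X + t) + t = X + 2*t)
v = 7024 (v = 4 + (-1755 - 1*(-8775)) = 4 + (-1755 + 8775) = 4 + 7020 = 7024)
sqrt(x(95, -78) + v) = sqrt((-78 + 2*95) + 7024) = sqrt((-78 + 190) + 7024) = sqrt(112 + 7024) = sqrt(7136) = 4*sqrt(446)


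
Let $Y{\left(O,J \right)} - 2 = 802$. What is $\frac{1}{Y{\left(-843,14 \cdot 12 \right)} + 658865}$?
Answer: $\frac{1}{659669} \approx 1.5159 \cdot 10^{-6}$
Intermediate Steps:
$Y{\left(O,J \right)} = 804$ ($Y{\left(O,J \right)} = 2 + 802 = 804$)
$\frac{1}{Y{\left(-843,14 \cdot 12 \right)} + 658865} = \frac{1}{804 + 658865} = \frac{1}{659669}$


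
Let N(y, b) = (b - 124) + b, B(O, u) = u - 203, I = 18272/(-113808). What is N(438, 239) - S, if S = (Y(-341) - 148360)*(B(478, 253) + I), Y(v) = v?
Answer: 17572737370/2371 ≈ 7.4115e+6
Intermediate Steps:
I = -1142/7113 (I = 18272*(-1/113808) = -1142/7113 ≈ -0.16055)
B(O, u) = -203 + u
N(y, b) = -124 + 2*b (N(y, b) = (-124 + b) + b = -124 + 2*b)
S = -17571898036/2371 (S = (-341 - 148360)*((-203 + 253) - 1142/7113) = -148701*(50 - 1142/7113) = -148701*354508/7113 = -17571898036/2371 ≈ -7.4112e+6)
N(438, 239) - S = (-124 + 2*239) - 1*(-17571898036/2371) = (-124 + 478) + 17571898036/2371 = 354 + 17571898036/2371 = 17572737370/2371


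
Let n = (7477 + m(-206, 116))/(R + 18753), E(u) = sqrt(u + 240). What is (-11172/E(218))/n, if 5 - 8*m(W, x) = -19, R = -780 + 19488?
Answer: -104628573*sqrt(458)/856460 ≈ -2614.4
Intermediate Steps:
R = 18708
E(u) = sqrt(240 + u)
m(W, x) = 3 (m(W, x) = 5/8 - 1/8*(-19) = 5/8 + 19/8 = 3)
n = 7480/37461 (n = (7477 + 3)/(18708 + 18753) = 7480/37461 ≈ 0.19967)
(-11172/E(218))/n = (-11172/sqrt(240 + 218))/(7480/37461) = -11172*sqrt(458)/458*(37461/7480) = -5586*sqrt(458)/229*(37461/7480) = -104628573*sqrt(458)/856460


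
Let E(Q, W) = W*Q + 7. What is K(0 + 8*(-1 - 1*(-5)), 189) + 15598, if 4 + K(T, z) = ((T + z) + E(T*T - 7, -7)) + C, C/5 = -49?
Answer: 8458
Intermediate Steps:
C = -245 (C = 5*(-49) = -245)
E(Q, W) = 7 + Q*W (E(Q, W) = Q*W + 7 = 7 + Q*W)
K(T, z) = -193 + T + z - 7*T² (K(T, z) = -4 + (((T + z) + (7 + (T*T - 7)*(-7))) - 245) = -4 + (((T + z) + (7 + (T² - 7)*(-7))) - 245) = -4 + (((T + z) + (7 + (-7 + T²)*(-7))) - 245) = -4 + (((T + z) + (7 + (49 - 7*T²))) - 245) = -4 + (((T + z) + (56 - 7*T²)) - 245) = -4 + ((56 + T + z - 7*T²) - 245) = -4 + (-189 + T + z - 7*T²) = -193 + T + z - 7*T²)
K(0 + 8*(-1 - 1*(-5)), 189) + 15598 = (-193 + (0 + 8*(-1 - 1*(-5))) + 189 - 7*(0 + 8*(-1 - 1*(-5)))²) + 15598 = (-193 + (0 + 8*(-1 + 5)) + 189 - 7*(0 + 8*(-1 + 5))²) + 15598 = (-193 + (0 + 8*4) + 189 - 7*(0 + 8*4)²) + 15598 = (-193 + (0 + 32) + 189 - 7*(0 + 32)²) + 15598 = (-193 + 32 + 189 - 7*32²) + 15598 = (-193 + 32 + 189 - 7*1024) + 15598 = (-193 + 32 + 189 - 7168) + 15598 = -7140 + 15598 = 8458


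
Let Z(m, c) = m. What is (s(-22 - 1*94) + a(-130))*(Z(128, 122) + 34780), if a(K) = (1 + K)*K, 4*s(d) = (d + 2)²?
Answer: 698823252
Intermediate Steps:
s(d) = (2 + d)²/4 (s(d) = (d + 2)²/4 = (2 + d)²/4)
a(K) = K*(1 + K)
(s(-22 - 1*94) + a(-130))*(Z(128, 122) + 34780) = ((2 + (-22 - 1*94))²/4 - 130*(1 - 130))*(128 + 34780) = ((2 + (-22 - 94))²/4 - 130*(-129))*34908 = ((2 - 116)²/4 + 16770)*34908 = ((¼)*(-114)² + 16770)*34908 = ((¼)*12996 + 16770)*34908 = (3249 + 16770)*34908 = 20019*34908 = 698823252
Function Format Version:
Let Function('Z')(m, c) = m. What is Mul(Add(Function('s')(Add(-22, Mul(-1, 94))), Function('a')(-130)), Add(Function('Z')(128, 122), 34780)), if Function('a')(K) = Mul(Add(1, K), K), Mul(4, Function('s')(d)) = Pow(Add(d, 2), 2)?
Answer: 698823252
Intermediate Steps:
Function('s')(d) = Mul(Rational(1, 4), Pow(Add(2, d), 2)) (Function('s')(d) = Mul(Rational(1, 4), Pow(Add(d, 2), 2)) = Mul(Rational(1, 4), Pow(Add(2, d), 2)))
Function('a')(K) = Mul(K, Add(1, K))
Mul(Add(Function('s')(Add(-22, Mul(-1, 94))), Function('a')(-130)), Add(Function('Z')(128, 122), 34780)) = Mul(Add(Mul(Rational(1, 4), Pow(Add(2, Add(-22, Mul(-1, 94))), 2)), Mul(-130, Add(1, -130))), Add(128, 34780)) = Mul(Add(Mul(Rational(1, 4), Pow(Add(2, Add(-22, -94)), 2)), Mul(-130, -129)), 34908) = Mul(Add(Mul(Rational(1, 4), Pow(Add(2, -116), 2)), 16770), 34908) = Mul(Add(Mul(Rational(1, 4), Pow(-114, 2)), 16770), 34908) = Mul(Add(Mul(Rational(1, 4), 12996), 16770), 34908) = Mul(Add(3249, 16770), 34908) = Mul(20019, 34908) = 698823252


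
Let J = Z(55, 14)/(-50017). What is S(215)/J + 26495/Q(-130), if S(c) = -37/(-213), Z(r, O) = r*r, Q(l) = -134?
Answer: -1574488651/7849050 ≈ -200.60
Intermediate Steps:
Z(r, O) = r²
S(c) = 37/213 (S(c) = -37*(-1/213) = 37/213)
J = -275/4547 (J = 55²/(-50017) = 3025*(-1/50017) = -275/4547 ≈ -0.060479)
S(215)/J + 26495/Q(-130) = 37/(213*(-275/4547)) + 26495/(-134) = (37/213)*(-4547/275) + 26495*(-1/134) = -168239/58575 - 26495/134 = -1574488651/7849050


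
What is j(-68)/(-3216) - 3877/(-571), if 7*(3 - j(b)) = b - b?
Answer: 4155573/612112 ≈ 6.7889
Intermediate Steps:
j(b) = 3 (j(b) = 3 - (b - b)/7 = 3 - 1/7*0 = 3 + 0 = 3)
j(-68)/(-3216) - 3877/(-571) = 3/(-3216) - 3877/(-571) = 3*(-1/3216) - 3877*(-1/571) = -1/1072 + 3877/571 = 4155573/612112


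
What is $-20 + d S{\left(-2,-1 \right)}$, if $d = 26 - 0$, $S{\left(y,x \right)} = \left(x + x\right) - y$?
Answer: $-20$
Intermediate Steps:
$S{\left(y,x \right)} = - y + 2 x$ ($S{\left(y,x \right)} = 2 x - y = - y + 2 x$)
$d = 26$ ($d = 26 + 0 = 26$)
$-20 + d S{\left(-2,-1 \right)} = -20 + 26 \left(\left(-1\right) \left(-2\right) + 2 \left(-1\right)\right) = -20 + 26 \left(2 - 2\right) = -20 + 26 \cdot 0 = -20 + 0 = -20$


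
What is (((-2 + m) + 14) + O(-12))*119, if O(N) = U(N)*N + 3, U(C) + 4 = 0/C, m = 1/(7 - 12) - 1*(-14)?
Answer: 45696/5 ≈ 9139.2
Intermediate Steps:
m = 69/5 (m = 1/(-5) + 14 = -⅕ + 14 = 69/5 ≈ 13.800)
U(C) = -4 (U(C) = -4 + 0/C = -4 + 0 = -4)
O(N) = 3 - 4*N (O(N) = -4*N + 3 = 3 - 4*N)
(((-2 + m) + 14) + O(-12))*119 = (((-2 + 69/5) + 14) + (3 - 4*(-12)))*119 = ((59/5 + 14) + (3 + 48))*119 = (129/5 + 51)*119 = (384/5)*119 = 45696/5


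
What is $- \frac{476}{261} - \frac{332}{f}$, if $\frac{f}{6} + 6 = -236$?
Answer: $- \frac{50375}{31581} \approx -1.5951$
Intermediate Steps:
$f = -1452$ ($f = -36 + 6 \left(-236\right) = -36 - 1416 = -1452$)
$- \frac{476}{261} - \frac{332}{f} = - \frac{476}{261} - \frac{332}{-1452} = \left(-476\right) \frac{1}{261} - - \frac{83}{363} = - \frac{476}{261} + \frac{83}{363} = - \frac{50375}{31581}$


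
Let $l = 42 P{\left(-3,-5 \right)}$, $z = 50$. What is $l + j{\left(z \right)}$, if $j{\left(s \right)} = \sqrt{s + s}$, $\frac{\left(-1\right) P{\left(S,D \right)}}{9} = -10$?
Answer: $3790$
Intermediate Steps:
$P{\left(S,D \right)} = 90$ ($P{\left(S,D \right)} = \left(-9\right) \left(-10\right) = 90$)
$l = 3780$ ($l = 42 \cdot 90 = 3780$)
$j{\left(s \right)} = \sqrt{2} \sqrt{s}$ ($j{\left(s \right)} = \sqrt{2 s} = \sqrt{2} \sqrt{s}$)
$l + j{\left(z \right)} = 3780 + \sqrt{2} \sqrt{50} = 3780 + \sqrt{2} \cdot 5 \sqrt{2} = 3780 + 10 = 3790$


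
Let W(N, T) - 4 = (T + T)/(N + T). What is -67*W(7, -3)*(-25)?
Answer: 8375/2 ≈ 4187.5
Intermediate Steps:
W(N, T) = 4 + 2*T/(N + T) (W(N, T) = 4 + (T + T)/(N + T) = 4 + (2*T)/(N + T) = 4 + 2*T/(N + T))
-67*W(7, -3)*(-25) = -134*(2*7 + 3*(-3))/(7 - 3)*(-25) = -134*(14 - 9)/4*(-25) = -134*5/4*(-25) = -67*5/2*(-25) = -335/2*(-25) = 8375/2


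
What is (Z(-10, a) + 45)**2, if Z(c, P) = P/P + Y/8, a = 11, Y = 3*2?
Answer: 34969/16 ≈ 2185.6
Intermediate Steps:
Y = 6
Z(c, P) = 7/4 (Z(c, P) = P/P + 6/8 = 1 + 6*(1/8) = 1 + 3/4 = 7/4)
(Z(-10, a) + 45)**2 = (7/4 + 45)**2 = (187/4)**2 = 34969/16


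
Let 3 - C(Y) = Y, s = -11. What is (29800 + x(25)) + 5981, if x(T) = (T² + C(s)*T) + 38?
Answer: 36794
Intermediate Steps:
C(Y) = 3 - Y
x(T) = 38 + T² + 14*T (x(T) = (T² + (3 - 1*(-11))*T) + 38 = (T² + (3 + 11)*T) + 38 = (T² + 14*T) + 38 = 38 + T² + 14*T)
(29800 + x(25)) + 5981 = (29800 + (38 + 25² + 14*25)) + 5981 = (29800 + (38 + 625 + 350)) + 5981 = (29800 + 1013) + 5981 = 30813 + 5981 = 36794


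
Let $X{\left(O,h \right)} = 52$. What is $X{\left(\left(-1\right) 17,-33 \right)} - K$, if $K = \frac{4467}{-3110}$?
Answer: $\frac{166187}{3110} \approx 53.436$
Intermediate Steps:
$K = - \frac{4467}{3110}$ ($K = 4467 \left(- \frac{1}{3110}\right) = - \frac{4467}{3110} \approx -1.4363$)
$X{\left(\left(-1\right) 17,-33 \right)} - K = 52 - - \frac{4467}{3110} = 52 + \frac{4467}{3110} = \frac{166187}{3110}$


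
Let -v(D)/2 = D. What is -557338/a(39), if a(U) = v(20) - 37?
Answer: 557338/77 ≈ 7238.2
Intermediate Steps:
v(D) = -2*D
a(U) = -77 (a(U) = -2*20 - 37 = -40 - 37 = -77)
-557338/a(39) = -557338/(-77) = -557338*(-1/77) = 557338/77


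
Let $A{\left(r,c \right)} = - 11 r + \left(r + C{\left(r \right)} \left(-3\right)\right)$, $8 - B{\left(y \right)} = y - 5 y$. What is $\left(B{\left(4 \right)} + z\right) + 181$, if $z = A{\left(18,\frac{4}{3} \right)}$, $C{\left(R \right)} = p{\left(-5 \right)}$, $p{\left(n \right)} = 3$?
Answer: $16$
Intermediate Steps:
$C{\left(R \right)} = 3$
$B{\left(y \right)} = 8 + 4 y$ ($B{\left(y \right)} = 8 - \left(y - 5 y\right) = 8 - - 4 y = 8 + 4 y$)
$A{\left(r,c \right)} = -9 - 10 r$ ($A{\left(r,c \right)} = - 11 r + \left(r + 3 \left(-3\right)\right) = - 11 r + \left(r - 9\right) = - 11 r + \left(-9 + r\right) = -9 - 10 r$)
$z = -189$ ($z = -9 - 180 = -189$)
$\left(B{\left(4 \right)} + z\right) + 181 = \left(\left(8 + 4 \cdot 4\right) - 189\right) + 181 = \left(\left(8 + 16\right) - 189\right) + 181 = \left(24 - 189\right) + 181 = -165 + 181 = 16$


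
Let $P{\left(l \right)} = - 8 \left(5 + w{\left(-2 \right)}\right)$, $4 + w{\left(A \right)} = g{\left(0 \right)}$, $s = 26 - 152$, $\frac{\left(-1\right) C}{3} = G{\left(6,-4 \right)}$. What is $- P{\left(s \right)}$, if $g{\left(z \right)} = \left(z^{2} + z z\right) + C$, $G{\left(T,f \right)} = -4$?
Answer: $104$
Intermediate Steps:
$C = 12$ ($C = \left(-3\right) \left(-4\right) = 12$)
$s = -126$
$g{\left(z \right)} = 12 + 2 z^{2}$ ($g{\left(z \right)} = \left(z^{2} + z z\right) + 12 = \left(z^{2} + z^{2}\right) + 12 = 2 z^{2} + 12 = 12 + 2 z^{2}$)
$w{\left(A \right)} = 8$ ($w{\left(A \right)} = -4 + \left(12 + 2 \cdot 0^{2}\right) = -4 + \left(12 + 2 \cdot 0\right) = -4 + \left(12 + 0\right) = -4 + 12 = 8$)
$P{\left(l \right)} = -104$ ($P{\left(l \right)} = - 8 \left(5 + 8\right) = \left(-8\right) 13 = -104$)
$- P{\left(s \right)} = \left(-1\right) \left(-104\right) = 104$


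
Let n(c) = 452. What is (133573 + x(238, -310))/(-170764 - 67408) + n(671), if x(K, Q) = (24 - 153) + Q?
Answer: 53760305/119086 ≈ 451.44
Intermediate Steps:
x(K, Q) = -129 + Q
(133573 + x(238, -310))/(-170764 - 67408) + n(671) = (133573 + (-129 - 310))/(-170764 - 67408) + 452 = (133573 - 439)/(-238172) + 452 = 133134*(-1/238172) + 452 = -66567/119086 + 452 = 53760305/119086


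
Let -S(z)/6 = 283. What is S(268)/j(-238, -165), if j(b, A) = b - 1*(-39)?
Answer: 1698/199 ≈ 8.5327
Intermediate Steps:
j(b, A) = 39 + b (j(b, A) = b + 39 = 39 + b)
S(z) = -1698 (S(z) = -6*283 = -1698)
S(268)/j(-238, -165) = -1698/(39 - 238) = -1698/(-199) = -1698*(-1/199) = 1698/199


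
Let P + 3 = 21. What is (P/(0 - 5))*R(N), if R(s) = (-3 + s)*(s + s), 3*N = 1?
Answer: 32/5 ≈ 6.4000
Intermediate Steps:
P = 18 (P = -3 + 21 = 18)
N = ⅓ (N = (⅓)*1 = ⅓ ≈ 0.33333)
R(s) = 2*s*(-3 + s) (R(s) = (-3 + s)*(2*s) = 2*s*(-3 + s))
(P/(0 - 5))*R(N) = (18/(0 - 5))*(2*(⅓)*(-3 + ⅓)) = (18/(-5))*(2*(⅓)*(-8/3)) = -⅕*18*(-16/9) = -18/5*(-16/9) = 32/5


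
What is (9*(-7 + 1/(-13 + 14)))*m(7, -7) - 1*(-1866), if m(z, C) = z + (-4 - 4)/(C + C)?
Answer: 10200/7 ≈ 1457.1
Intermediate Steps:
m(z, C) = z - 4/C (m(z, C) = z - 8*1/(2*C) = z - 4/C)
(9*(-7 + 1/(-13 + 14)))*m(7, -7) - 1*(-1866) = (9*(-7 + 1/(-13 + 14)))*(7 - 4/(-7)) - 1*(-1866) = (9*(-7 + 1/1))*(7 - 4*(-1/7)) + 1866 = (9*(-7 + 1))*(7 + 4/7) + 1866 = (9*(-6))*(53/7) + 1866 = -54*53/7 + 1866 = -2862/7 + 1866 = 10200/7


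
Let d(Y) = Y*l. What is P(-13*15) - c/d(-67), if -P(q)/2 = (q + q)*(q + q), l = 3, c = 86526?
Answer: -20352558/67 ≈ -3.0377e+5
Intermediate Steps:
d(Y) = 3*Y (d(Y) = Y*3 = 3*Y)
P(q) = -8*q² (P(q) = -2*(q + q)*(q + q) = -2*2*q*2*q = -8*q²)
P(-13*15) - c/d(-67) = -8*(-13*15)² - 86526/(3*(-67)) = -8*(-195)² - 86526/(-201) = -8*38025 - 86526*(-1)/201 = -304200 - 1*(-28842/67) = -304200 + 28842/67 = -20352558/67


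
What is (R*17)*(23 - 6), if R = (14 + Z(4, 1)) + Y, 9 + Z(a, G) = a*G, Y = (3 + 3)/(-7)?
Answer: 16473/7 ≈ 2353.3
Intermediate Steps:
Y = -6/7 (Y = 6*(-⅐) = -6/7 ≈ -0.85714)
Z(a, G) = -9 + G*a (Z(a, G) = -9 + a*G = -9 + G*a)
R = 57/7 (R = (14 + (-9 + 1*4)) - 6/7 = (14 + (-9 + 4)) - 6/7 = (14 - 5) - 6/7 = 9 - 6/7 = 57/7 ≈ 8.1429)
(R*17)*(23 - 6) = ((57/7)*17)*(23 - 6) = (969/7)*17 = 16473/7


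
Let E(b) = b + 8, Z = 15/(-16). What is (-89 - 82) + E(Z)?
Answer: -2623/16 ≈ -163.94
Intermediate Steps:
Z = -15/16 (Z = 15*(-1/16) = -15/16 ≈ -0.93750)
E(b) = 8 + b
(-89 - 82) + E(Z) = (-89 - 82) + (8 - 15/16) = -171 + 113/16 = -2623/16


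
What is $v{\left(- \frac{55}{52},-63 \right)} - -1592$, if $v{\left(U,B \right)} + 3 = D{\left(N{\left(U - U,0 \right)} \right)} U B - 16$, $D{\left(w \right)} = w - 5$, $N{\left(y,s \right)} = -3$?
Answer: $\frac{13519}{13} \approx 1039.9$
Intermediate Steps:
$D{\left(w \right)} = -5 + w$
$v{\left(U,B \right)} = -19 - 8 B U$ ($v{\left(U,B \right)} = -3 + \left(\left(-5 - 3\right) U B - 16\right) = -3 + \left(- 8 U B - 16\right) = -3 - \left(16 + 8 B U\right) = -19 - 8 B U$)
$v{\left(- \frac{55}{52},-63 \right)} - -1592 = \left(-19 - - 504 \left(- \frac{55}{52}\right)\right) - -1592 = \left(-19 - - 504 \left(\left(-55\right) \frac{1}{52}\right)\right) + 1592 = \left(-19 - \left(-504\right) \left(- \frac{55}{52}\right)\right) + 1592 = \left(-19 - \frac{6930}{13}\right) + 1592 = - \frac{7177}{13} + 1592 = \frac{13519}{13}$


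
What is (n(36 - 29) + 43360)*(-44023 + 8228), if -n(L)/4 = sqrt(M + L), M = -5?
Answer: -1552071200 + 143180*sqrt(2) ≈ -1.5519e+9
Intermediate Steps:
n(L) = -4*sqrt(-5 + L)
(n(36 - 29) + 43360)*(-44023 + 8228) = (-4*sqrt(-5 + (36 - 29)) + 43360)*(-44023 + 8228) = (-4*sqrt(-5 + 7) + 43360)*(-35795) = (-4*sqrt(2) + 43360)*(-35795) = (43360 - 4*sqrt(2))*(-35795) = -1552071200 + 143180*sqrt(2)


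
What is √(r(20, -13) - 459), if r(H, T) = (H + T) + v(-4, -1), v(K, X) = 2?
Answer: 15*I*√2 ≈ 21.213*I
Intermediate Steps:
r(H, T) = 2 + H + T (r(H, T) = (H + T) + 2 = 2 + H + T)
√(r(20, -13) - 459) = √((2 + 20 - 13) - 459) = √(9 - 459) = √(-450) = 15*I*√2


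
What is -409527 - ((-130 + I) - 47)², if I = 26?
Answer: -432328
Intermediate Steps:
-409527 - ((-130 + I) - 47)² = -409527 - ((-130 + 26) - 47)² = -409527 - (-104 - 47)² = -409527 - 1*(-151)² = -409527 - 1*22801 = -409527 - 22801 = -432328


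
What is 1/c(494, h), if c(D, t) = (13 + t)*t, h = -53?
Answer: 1/2120 ≈ 0.00047170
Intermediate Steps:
c(D, t) = t*(13 + t)
1/c(494, h) = 1/(-53*(13 - 53)) = 1/(-53*(-40)) = 1/2120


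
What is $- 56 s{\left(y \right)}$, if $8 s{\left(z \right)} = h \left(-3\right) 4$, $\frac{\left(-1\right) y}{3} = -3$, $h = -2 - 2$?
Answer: $-336$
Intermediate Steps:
$h = -4$ ($h = -2 - 2 = -4$)
$y = 9$ ($y = \left(-3\right) \left(-3\right) = 9$)
$s{\left(z \right)} = 6$ ($s{\left(z \right)} = \frac{\left(-4\right) \left(-3\right) 4}{8} = \frac{12 \cdot 4}{8} = \frac{1}{8} \cdot 48 = 6$)
$- 56 s{\left(y \right)} = \left(-56\right) 6 = -336$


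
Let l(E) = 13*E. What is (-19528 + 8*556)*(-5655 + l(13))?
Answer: 82728880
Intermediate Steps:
(-19528 + 8*556)*(-5655 + l(13)) = (-19528 + 8*556)*(-5655 + 13*13) = (-19528 + 4448)*(-5655 + 169) = -15080*(-5486) = 82728880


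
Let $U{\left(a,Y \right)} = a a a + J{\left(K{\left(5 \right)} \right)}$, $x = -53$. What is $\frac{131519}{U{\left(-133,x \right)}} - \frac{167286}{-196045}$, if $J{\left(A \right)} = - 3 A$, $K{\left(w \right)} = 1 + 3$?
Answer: $\frac{367781598259}{461225073205} \approx 0.7974$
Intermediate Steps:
$K{\left(w \right)} = 4$
$U{\left(a,Y \right)} = -12 + a^{3}$ ($U{\left(a,Y \right)} = a a a - 12 = a^{2} a - 12 = a^{3} - 12 = -12 + a^{3}$)
$\frac{131519}{U{\left(-133,x \right)}} - \frac{167286}{-196045} = \frac{131519}{-12 + \left(-133\right)^{3}} - \frac{167286}{-196045} = \frac{131519}{-12 - 2352637} - - \frac{167286}{196045} = \frac{131519}{-2352649} + \frac{167286}{196045} = 131519 \left(- \frac{1}{2352649}\right) + \frac{167286}{196045} = - \frac{131519}{2352649} + \frac{167286}{196045} = \frac{367781598259}{461225073205}$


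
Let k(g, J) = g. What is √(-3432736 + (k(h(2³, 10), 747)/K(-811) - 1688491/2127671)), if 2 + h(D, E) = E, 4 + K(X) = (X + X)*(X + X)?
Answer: I*√105859653499210739752825565/5553221310 ≈ 1852.8*I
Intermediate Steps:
K(X) = -4 + 4*X² (K(X) = -4 + (X + X)*(X + X) = -4 + (2*X)*(2*X) = -4 + 4*X²)
h(D, E) = -2 + E
√(-3432736 + (k(h(2³, 10), 747)/K(-811) - 1688491/2127671)) = √(-3432736 + ((-2 + 10)/(-4 + 4*(-811)²) - 1688491/2127671)) = √(-3432736 + (8/(-4 + 4*657721) - 1688491*1/2127671)) = √(-3432736 + (8/(-4 + 2630884) - 241213/303953)) = √(-3432736 + (8/2630880 - 241213/303953)) = √(-3432736 + (8*(1/2630880) - 241213/303953)) = √(-3432736 + (1/328860 - 241213/303953)) = √(-3432736 - 79325003227/99957983580) = √(-343129448047478107/99957983580) = I*√105859653499210739752825565/5553221310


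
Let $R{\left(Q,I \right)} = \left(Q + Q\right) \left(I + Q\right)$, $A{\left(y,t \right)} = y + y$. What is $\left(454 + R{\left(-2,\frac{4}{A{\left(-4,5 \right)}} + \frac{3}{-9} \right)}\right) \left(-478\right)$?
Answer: $- \frac{667288}{3} \approx -2.2243 \cdot 10^{5}$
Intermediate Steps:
$A{\left(y,t \right)} = 2 y$
$R{\left(Q,I \right)} = 2 Q \left(I + Q\right)$
$\left(454 + R{\left(-2,\frac{4}{A{\left(-4,5 \right)}} + \frac{3}{-9} \right)}\right) \left(-478\right) = \left(454 + 2 \left(-2\right) \left(\left(\frac{4}{2 \left(-4\right)} + \frac{3}{-9}\right) - 2\right)\right) \left(-478\right) = \left(454 + 2 \left(-2\right) \left(\left(\frac{4}{-8} + 3 \left(- \frac{1}{9}\right)\right) - 2\right)\right) \left(-478\right) = \left(454 + 2 \left(-2\right) \left(\left(4 \left(- \frac{1}{8}\right) - \frac{1}{3}\right) - 2\right)\right) \left(-478\right) = \left(454 + 2 \left(-2\right) \left(\left(- \frac{1}{2} - \frac{1}{3}\right) - 2\right)\right) \left(-478\right) = \left(454 + 2 \left(-2\right) \left(- \frac{5}{6} - 2\right)\right) \left(-478\right) = \left(454 + 2 \left(-2\right) \left(- \frac{17}{6}\right)\right) \left(-478\right) = \left(454 + \frac{34}{3}\right) \left(-478\right) = \frac{1396}{3} \left(-478\right) = - \frac{667288}{3}$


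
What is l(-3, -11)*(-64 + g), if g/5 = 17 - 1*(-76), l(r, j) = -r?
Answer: 1203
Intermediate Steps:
g = 465 (g = 5*(17 - 1*(-76)) = 5*(17 + 76) = 5*93 = 465)
l(-3, -11)*(-64 + g) = (-1*(-3))*(-64 + 465) = 3*401 = 1203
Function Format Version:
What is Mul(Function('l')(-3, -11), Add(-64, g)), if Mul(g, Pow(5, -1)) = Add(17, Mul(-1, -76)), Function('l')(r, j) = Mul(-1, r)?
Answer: 1203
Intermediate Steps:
g = 465 (g = Mul(5, Add(17, Mul(-1, -76))) = Mul(5, Add(17, 76)) = Mul(5, 93) = 465)
Mul(Function('l')(-3, -11), Add(-64, g)) = Mul(Mul(-1, -3), Add(-64, 465)) = Mul(3, 401) = 1203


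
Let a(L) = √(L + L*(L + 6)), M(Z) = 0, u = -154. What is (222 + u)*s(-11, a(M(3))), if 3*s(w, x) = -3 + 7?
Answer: 272/3 ≈ 90.667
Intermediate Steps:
a(L) = √(L + L*(6 + L))
s(w, x) = 4/3 (s(w, x) = (-3 + 7)/3 = (⅓)*4 = 4/3)
(222 + u)*s(-11, a(M(3))) = (222 - 154)*(4/3) = 68*(4/3) = 272/3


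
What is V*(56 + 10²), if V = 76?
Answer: 11856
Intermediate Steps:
V*(56 + 10²) = 76*(56 + 10²) = 76*(56 + 100) = 76*156 = 11856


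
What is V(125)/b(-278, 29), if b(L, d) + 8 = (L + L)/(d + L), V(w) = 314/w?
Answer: -39093/89750 ≈ -0.43558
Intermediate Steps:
b(L, d) = -8 + 2*L/(L + d) (b(L, d) = -8 + (L + L)/(d + L) = -8 + (2*L)/(L + d) = -8 + 2*L/(L + d))
V(125)/b(-278, 29) = (314/125)/((2*(-4*29 - 3*(-278))/(-278 + 29))) = (314*(1/125))/((2*(-116 + 834)/(-249))) = 314/(125*((2*(-1/249)*718))) = 314/(125*(-1436/249)) = (314/125)*(-249/1436) = -39093/89750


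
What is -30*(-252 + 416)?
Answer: -4920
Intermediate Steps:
-30*(-252 + 416) = -30*164 = -4920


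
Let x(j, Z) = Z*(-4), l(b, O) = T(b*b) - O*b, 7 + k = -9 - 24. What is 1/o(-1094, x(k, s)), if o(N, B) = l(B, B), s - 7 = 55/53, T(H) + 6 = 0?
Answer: -2809/2920470 ≈ -0.00096183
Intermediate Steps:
T(H) = -6 (T(H) = -6 + 0 = -6)
k = -40 (k = -7 + (-9 - 24) = -7 - 33 = -40)
l(b, O) = -6 - O*b
s = 426/53 (s = 7 + 55/53 = 426/53 ≈ 8.0377)
x(j, Z) = -4*Z
o(N, B) = -6 - B² (o(N, B) = -6 - B*B = -6 - B²)
1/o(-1094, x(k, s)) = 1/(-6 - (-4*426/53)²) = 1/(-6 - (-1704/53)²) = 1/(-6 - 1*2903616/2809) = 1/(-6 - 2903616/2809) = 1/(-2920470/2809) = -2809/2920470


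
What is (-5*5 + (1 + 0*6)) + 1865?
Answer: 1841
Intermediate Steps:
(-5*5 + (1 + 0*6)) + 1865 = (-25 + (1 + 0)) + 1865 = (-25 + 1) + 1865 = -24 + 1865 = 1841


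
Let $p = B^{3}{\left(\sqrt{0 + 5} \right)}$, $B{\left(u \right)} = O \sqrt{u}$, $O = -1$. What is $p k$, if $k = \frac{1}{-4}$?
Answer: $\frac{5^{\frac{3}{4}}}{4} \approx 0.83593$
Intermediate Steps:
$k = - \frac{1}{4} \approx -0.25$
$B{\left(u \right)} = - \sqrt{u}$
$p = - 5^{\frac{3}{4}}$ ($p = \left(- \sqrt{\sqrt{0 + 5}}\right)^{3} = \left(- \sqrt{\sqrt{5}}\right)^{3} = \left(- \sqrt[4]{5}\right)^{3} = - 5^{\frac{3}{4}} \approx -3.3437$)
$p k = - 5^{\frac{3}{4}} \left(- \frac{1}{4}\right) = \frac{5^{\frac{3}{4}}}{4}$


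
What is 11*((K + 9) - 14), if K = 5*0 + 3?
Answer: -22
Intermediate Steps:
K = 3 (K = 0 + 3 = 3)
11*((K + 9) - 14) = 11*((3 + 9) - 14) = 11*(12 - 14) = 11*(-2) = -22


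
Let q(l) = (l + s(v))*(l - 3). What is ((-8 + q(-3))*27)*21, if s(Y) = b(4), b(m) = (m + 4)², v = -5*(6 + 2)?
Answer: -212058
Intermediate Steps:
v = -40 (v = -5*8 = -40)
b(m) = (4 + m)²
s(Y) = 64 (s(Y) = (4 + 4)² = 8² = 64)
q(l) = (-3 + l)*(64 + l) (q(l) = (l + 64)*(l - 3) = (64 + l)*(-3 + l) = (-3 + l)*(64 + l))
((-8 + q(-3))*27)*21 = ((-8 + (-192 + (-3)² + 61*(-3)))*27)*21 = ((-8 + (-192 + 9 - 183))*27)*21 = ((-8 - 366)*27)*21 = -374*27*21 = -10098*21 = -212058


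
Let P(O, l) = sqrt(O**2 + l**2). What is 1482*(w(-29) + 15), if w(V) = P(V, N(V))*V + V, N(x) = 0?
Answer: -1267110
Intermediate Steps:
w(V) = V + V*sqrt(V**2) (w(V) = sqrt(V**2 + 0**2)*V + V = sqrt(V**2 + 0)*V + V = sqrt(V**2)*V + V = V*sqrt(V**2) + V = V + V*sqrt(V**2))
1482*(w(-29) + 15) = 1482*(-29*(1 + sqrt((-29)**2)) + 15) = 1482*(-29*(1 + sqrt(841)) + 15) = 1482*(-29*(1 + 29) + 15) = 1482*(-29*30 + 15) = 1482*(-870 + 15) = 1482*(-855) = -1267110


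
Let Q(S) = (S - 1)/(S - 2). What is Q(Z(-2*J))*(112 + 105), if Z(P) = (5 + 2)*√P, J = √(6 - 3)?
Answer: 1562617/7199 - 10633*√3/7199 - 74431*I*√2*3^(¾)/14398 + 1519*I*√2*3^(¼)/7199 ≈ 214.5 - 16.272*I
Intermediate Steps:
J = √3 ≈ 1.7320
Z(P) = 7*√P
Q(S) = (-1 + S)/(-2 + S)
Q(Z(-2*J))*(112 + 105) = ((-1 + 7*√(-2*√3))/(-2 + 7*√(-2*√3)))*(112 + 105) = ((-1 + 7*(I*√2*3^(¼)))/(-2 + 7*(I*√2*3^(¼))))*217 = ((-1 + 7*I*√2*3^(¼))/(-2 + 7*I*√2*3^(¼)))*217 = 217*(-1 + 7*I*√2*3^(¼))/(-2 + 7*I*√2*3^(¼))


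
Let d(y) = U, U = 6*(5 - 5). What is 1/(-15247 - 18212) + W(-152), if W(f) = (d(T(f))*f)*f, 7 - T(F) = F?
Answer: -1/33459 ≈ -2.9887e-5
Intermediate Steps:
U = 0 (U = 6*0 = 0)
T(F) = 7 - F
d(y) = 0
W(f) = 0 (W(f) = (0*f)*f = 0*f = 0)
1/(-15247 - 18212) + W(-152) = 1/(-15247 - 18212) + 0 = 1/(-33459) + 0 = -1/33459 + 0 = -1/33459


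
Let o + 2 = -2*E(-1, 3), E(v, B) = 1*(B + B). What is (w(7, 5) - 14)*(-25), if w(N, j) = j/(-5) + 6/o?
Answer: 2700/7 ≈ 385.71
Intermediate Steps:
E(v, B) = 2*B (E(v, B) = 1*(2*B) = 2*B)
o = -14 (o = -2 - 4*3 = -2 - 2*6 = -2 - 12 = -14)
w(N, j) = -3/7 - j/5 (w(N, j) = j/(-5) + 6/(-14) = j*(-⅕) + 6*(-1/14) = -j/5 - 3/7 = -3/7 - j/5)
(w(7, 5) - 14)*(-25) = ((-3/7 - ⅕*5) - 14)*(-25) = ((-3/7 - 1) - 14)*(-25) = (-10/7 - 14)*(-25) = -108/7*(-25) = 2700/7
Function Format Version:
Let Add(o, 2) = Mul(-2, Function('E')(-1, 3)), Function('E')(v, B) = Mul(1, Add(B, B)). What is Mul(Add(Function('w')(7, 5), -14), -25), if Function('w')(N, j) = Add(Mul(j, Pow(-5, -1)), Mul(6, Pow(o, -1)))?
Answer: Rational(2700, 7) ≈ 385.71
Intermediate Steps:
Function('E')(v, B) = Mul(2, B) (Function('E')(v, B) = Mul(1, Mul(2, B)) = Mul(2, B))
o = -14 (o = Add(-2, Mul(-2, Mul(2, 3))) = Add(-2, Mul(-2, 6)) = Add(-2, -12) = -14)
Function('w')(N, j) = Add(Rational(-3, 7), Mul(Rational(-1, 5), j)) (Function('w')(N, j) = Add(Mul(j, Pow(-5, -1)), Mul(6, Pow(-14, -1))) = Add(Mul(j, Rational(-1, 5)), Mul(6, Rational(-1, 14))) = Add(Mul(Rational(-1, 5), j), Rational(-3, 7)) = Add(Rational(-3, 7), Mul(Rational(-1, 5), j)))
Mul(Add(Function('w')(7, 5), -14), -25) = Mul(Add(Add(Rational(-3, 7), Mul(Rational(-1, 5), 5)), -14), -25) = Mul(Add(Add(Rational(-3, 7), -1), -14), -25) = Mul(Add(Rational(-10, 7), -14), -25) = Mul(Rational(-108, 7), -25) = Rational(2700, 7)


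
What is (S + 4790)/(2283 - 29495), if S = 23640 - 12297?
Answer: -16133/27212 ≈ -0.59286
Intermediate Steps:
S = 11343
(S + 4790)/(2283 - 29495) = (11343 + 4790)/(2283 - 29495) = 16133/(-27212) = 16133*(-1/27212) = -16133/27212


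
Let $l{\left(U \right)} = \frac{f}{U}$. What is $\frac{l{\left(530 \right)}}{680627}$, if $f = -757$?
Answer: $- \frac{757}{360732310} \approx -2.0985 \cdot 10^{-6}$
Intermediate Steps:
$l{\left(U \right)} = - \frac{757}{U}$
$\frac{l{\left(530 \right)}}{680627} = \frac{\left(-757\right) \frac{1}{530}}{680627} = \left(-757\right) \frac{1}{530} \cdot \frac{1}{680627} = \left(- \frac{757}{530}\right) \frac{1}{680627} = - \frac{757}{360732310}$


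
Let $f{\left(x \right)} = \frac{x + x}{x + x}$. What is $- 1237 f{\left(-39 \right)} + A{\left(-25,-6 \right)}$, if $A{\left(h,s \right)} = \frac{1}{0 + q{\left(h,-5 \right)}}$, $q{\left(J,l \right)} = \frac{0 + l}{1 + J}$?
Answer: $- \frac{6161}{5} \approx -1232.2$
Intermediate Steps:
$q{\left(J,l \right)} = \frac{l}{1 + J}$
$f{\left(x \right)} = 1$ ($f{\left(x \right)} = \frac{2 x}{2 x} = 2 x \frac{1}{2 x} = 1$)
$A{\left(h,s \right)} = - \frac{1}{5} - \frac{h}{5}$ ($A{\left(h,s \right)} = \frac{1}{0 - \frac{5}{1 + h}} = \frac{1}{\left(-5\right) \frac{1}{1 + h}} = - \frac{1}{5} - \frac{h}{5}$)
$- 1237 f{\left(-39 \right)} + A{\left(-25,-6 \right)} = \left(-1237\right) 1 - - \frac{24}{5} = -1237 + \left(- \frac{1}{5} + 5\right) = -1237 + \frac{24}{5} = - \frac{6161}{5}$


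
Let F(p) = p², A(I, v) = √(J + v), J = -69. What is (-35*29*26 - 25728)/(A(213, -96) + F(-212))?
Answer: -2342391392/2019963301 + 52118*I*√165/2019963301 ≈ -1.1596 + 0.00033143*I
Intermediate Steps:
A(I, v) = √(-69 + v)
(-35*29*26 - 25728)/(A(213, -96) + F(-212)) = (-35*29*26 - 25728)/(√(-69 - 96) + (-212)²) = (-1015*26 - 25728)/(√(-165) + 44944) = (-26390 - 25728)/(I*√165 + 44944) = -52118/(44944 + I*√165)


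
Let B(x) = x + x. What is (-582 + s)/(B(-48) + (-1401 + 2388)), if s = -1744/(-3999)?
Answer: -2325674/3563109 ≈ -0.65271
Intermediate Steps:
B(x) = 2*x
s = 1744/3999 (s = -1744*(-1/3999) = 1744/3999 ≈ 0.43611)
(-582 + s)/(B(-48) + (-1401 + 2388)) = (-582 + 1744/3999)/(2*(-48) + (-1401 + 2388)) = -2325674/(3999*(-96 + 987)) = -2325674/3999/891 = -2325674/3999*1/891 = -2325674/3563109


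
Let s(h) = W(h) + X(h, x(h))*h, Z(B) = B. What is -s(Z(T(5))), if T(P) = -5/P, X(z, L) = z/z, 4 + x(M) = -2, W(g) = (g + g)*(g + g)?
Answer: -3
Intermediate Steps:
W(g) = 4*g² (W(g) = (2*g)*(2*g) = 4*g²)
x(M) = -6 (x(M) = -4 - 2 = -6)
X(z, L) = 1
s(h) = h + 4*h² (s(h) = 4*h² + 1*h = 4*h² + h = h + 4*h²)
-s(Z(T(5))) = -(-5/5)*(1 + 4*(-5/5)) = -(-5*⅕)*(1 + 4*(-5*⅕)) = -(-1)*(1 + 4*(-1)) = -(-1)*(1 - 4) = -(-1)*(-3) = -1*3 = -3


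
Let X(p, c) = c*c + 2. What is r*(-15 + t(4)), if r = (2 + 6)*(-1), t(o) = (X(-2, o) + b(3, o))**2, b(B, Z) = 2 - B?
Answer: -2192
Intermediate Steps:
X(p, c) = 2 + c**2 (X(p, c) = c**2 + 2 = 2 + c**2)
t(o) = (1 + o**2)**2 (t(o) = ((2 + o**2) + (2 - 1*3))**2 = ((2 + o**2) + (2 - 3))**2 = ((2 + o**2) - 1)**2 = (1 + o**2)**2)
r = -8 (r = 8*(-1) = -8)
r*(-15 + t(4)) = -8*(-15 + (1 + 4**2)**2) = -8*(-15 + (1 + 16)**2) = -8*(-15 + 17**2) = -8*(-15 + 289) = -8*274 = -2192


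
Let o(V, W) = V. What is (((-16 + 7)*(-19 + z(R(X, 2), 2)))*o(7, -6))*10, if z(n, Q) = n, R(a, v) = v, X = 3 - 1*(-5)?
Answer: 10710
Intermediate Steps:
X = 8 (X = 3 + 5 = 8)
(((-16 + 7)*(-19 + z(R(X, 2), 2)))*o(7, -6))*10 = (((-16 + 7)*(-19 + 2))*7)*10 = (-9*(-17)*7)*10 = (153*7)*10 = 1071*10 = 10710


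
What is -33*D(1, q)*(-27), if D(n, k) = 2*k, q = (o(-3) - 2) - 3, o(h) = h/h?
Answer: -7128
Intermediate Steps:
o(h) = 1
q = -4 (q = (1 - 2) - 3 = -1 - 3 = -4)
-33*D(1, q)*(-27) = -66*(-4)*(-27) = -33*(-8)*(-27) = 264*(-27) = -7128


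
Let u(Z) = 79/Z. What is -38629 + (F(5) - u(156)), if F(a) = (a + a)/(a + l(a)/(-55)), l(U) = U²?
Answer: -30129299/780 ≈ -38627.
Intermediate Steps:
F(a) = 2*a/(a - a²/55) (F(a) = (a + a)/(a + a²/(-55)) = (2*a)/(a + a²*(-1/55)) = (2*a)/(a - a²/55) = 2*a/(a - a²/55))
-38629 + (F(5) - u(156)) = -38629 + (-110/(-55 + 5) - 79/156) = -38629 + (-110/(-50) - 79/156) = -38629 + (-110*(-1/50) - 1*79/156) = -38629 + (11/5 - 79/156) = -38629 + 1321/780 = -30129299/780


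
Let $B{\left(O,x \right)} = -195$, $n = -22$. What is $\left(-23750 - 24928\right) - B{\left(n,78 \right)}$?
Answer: $-48483$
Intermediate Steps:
$\left(-23750 - 24928\right) - B{\left(n,78 \right)} = \left(-23750 - 24928\right) - -195 = -48678 + 195 = -48483$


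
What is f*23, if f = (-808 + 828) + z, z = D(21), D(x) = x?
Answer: 943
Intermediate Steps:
z = 21
f = 41 (f = (-808 + 828) + 21 = 20 + 21 = 41)
f*23 = 41*23 = 943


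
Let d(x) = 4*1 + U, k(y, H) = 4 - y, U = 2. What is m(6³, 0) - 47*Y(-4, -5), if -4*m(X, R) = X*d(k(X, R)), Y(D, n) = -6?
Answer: -42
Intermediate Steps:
d(x) = 6 (d(x) = 4*1 + 2 = 4 + 2 = 6)
m(X, R) = -3*X/2 (m(X, R) = -X*6/4 = -3*X/2)
m(6³, 0) - 47*Y(-4, -5) = -3/2*6³ - 47*(-6) = -3/2*216 + 282 = -324 + 282 = -42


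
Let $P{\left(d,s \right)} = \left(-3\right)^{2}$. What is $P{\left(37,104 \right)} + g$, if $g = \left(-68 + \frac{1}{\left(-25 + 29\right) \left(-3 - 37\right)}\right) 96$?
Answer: $- \frac{32598}{5} \approx -6519.6$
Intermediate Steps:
$P{\left(d,s \right)} = 9$
$g = - \frac{32643}{5}$ ($g = \left(-68 + \frac{1}{4 \left(-40\right)}\right) 96 = \left(-68 + \frac{1}{-160}\right) 96 = \left(-68 - \frac{1}{160}\right) 96 = \left(- \frac{10881}{160}\right) 96 = - \frac{32643}{5} \approx -6528.6$)
$P{\left(37,104 \right)} + g = 9 - \frac{32643}{5} = - \frac{32598}{5}$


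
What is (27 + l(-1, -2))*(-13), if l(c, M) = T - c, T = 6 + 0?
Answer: -442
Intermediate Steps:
T = 6
l(c, M) = 6 - c
(27 + l(-1, -2))*(-13) = (27 + (6 - 1*(-1)))*(-13) = (27 + (6 + 1))*(-13) = (27 + 7)*(-13) = 34*(-13) = -442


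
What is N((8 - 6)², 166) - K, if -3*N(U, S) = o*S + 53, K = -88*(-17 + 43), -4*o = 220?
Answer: 15941/3 ≈ 5313.7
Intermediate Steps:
o = -55 (o = -¼*220 = -55)
K = -2288 (K = -88*26 = -2288)
N(U, S) = -53/3 + 55*S/3 (N(U, S) = -(-55*S + 53)/3 = -(53 - 55*S)/3 = -53/3 + 55*S/3)
N((8 - 6)², 166) - K = (-53/3 + (55/3)*166) - 1*(-2288) = (-53/3 + 9130/3) + 2288 = 9077/3 + 2288 = 15941/3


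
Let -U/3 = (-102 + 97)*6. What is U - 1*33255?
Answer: -33165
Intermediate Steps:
U = 90 (U = -3*(-102 + 97)*6 = -(-15)*6 = -3*(-30) = 90)
U - 1*33255 = 90 - 1*33255 = 90 - 33255 = -33165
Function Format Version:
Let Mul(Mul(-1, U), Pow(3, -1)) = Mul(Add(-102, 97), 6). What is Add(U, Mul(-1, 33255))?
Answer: -33165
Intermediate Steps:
U = 90 (U = Mul(-3, Mul(Add(-102, 97), 6)) = Mul(-3, Mul(-5, 6)) = Mul(-3, -30) = 90)
Add(U, Mul(-1, 33255)) = Add(90, Mul(-1, 33255)) = Add(90, -33255) = -33165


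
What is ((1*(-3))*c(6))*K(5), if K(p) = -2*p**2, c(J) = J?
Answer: 900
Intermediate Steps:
((1*(-3))*c(6))*K(5) = ((1*(-3))*6)*(-2*5**2) = (-3*6)*(-2*25) = -18*(-50) = 900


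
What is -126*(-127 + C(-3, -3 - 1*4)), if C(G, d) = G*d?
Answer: 13356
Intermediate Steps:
-126*(-127 + C(-3, -3 - 1*4)) = -126*(-127 - 3*(-3 - 1*4)) = -126*(-127 - 3*(-3 - 4)) = -126*(-127 - 3*(-7)) = -126*(-127 + 21) = -126*(-106) = 13356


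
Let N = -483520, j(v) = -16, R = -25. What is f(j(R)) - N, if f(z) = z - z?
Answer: 483520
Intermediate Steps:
f(z) = 0
f(j(R)) - N = 0 - 1*(-483520) = 0 + 483520 = 483520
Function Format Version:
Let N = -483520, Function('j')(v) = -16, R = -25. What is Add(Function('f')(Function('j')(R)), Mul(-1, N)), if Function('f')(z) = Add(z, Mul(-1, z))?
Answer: 483520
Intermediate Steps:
Function('f')(z) = 0
Add(Function('f')(Function('j')(R)), Mul(-1, N)) = Add(0, Mul(-1, -483520)) = Add(0, 483520) = 483520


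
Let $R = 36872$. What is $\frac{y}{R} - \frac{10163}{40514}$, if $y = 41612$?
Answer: $\frac{81946152}{93364513} \approx 0.8777$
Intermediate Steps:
$\frac{y}{R} - \frac{10163}{40514} = \frac{41612}{36872} - \frac{10163}{40514} = 41612 \cdot \frac{1}{36872} - \frac{10163}{40514} = \frac{10403}{9218} - \frac{10163}{40514} = \frac{81946152}{93364513}$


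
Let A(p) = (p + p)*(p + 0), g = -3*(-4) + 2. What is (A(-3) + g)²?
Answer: 1024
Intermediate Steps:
g = 14 (g = 12 + 2 = 14)
A(p) = 2*p² (A(p) = (2*p)*p = 2*p²)
(A(-3) + g)² = (2*(-3)² + 14)² = (2*9 + 14)² = (18 + 14)² = 32² = 1024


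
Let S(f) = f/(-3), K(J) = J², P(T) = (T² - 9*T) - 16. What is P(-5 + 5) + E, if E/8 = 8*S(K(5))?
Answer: -1648/3 ≈ -549.33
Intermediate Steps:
P(T) = -16 + T² - 9*T
S(f) = -f/3 (S(f) = f*(-⅓) = -f/3)
E = -1600/3 (E = 8*(8*(-⅓*5²)) = 8*(8*(-⅓*25)) = 8*(8*(-25/3)) = 8*(-200/3) = -1600/3 ≈ -533.33)
P(-5 + 5) + E = (-16 + (-5 + 5)² - 9*(-5 + 5)) - 1600/3 = (-16 + 0² - 9*0) - 1600/3 = (-16 + 0 + 0) - 1600/3 = -16 - 1600/3 = -1648/3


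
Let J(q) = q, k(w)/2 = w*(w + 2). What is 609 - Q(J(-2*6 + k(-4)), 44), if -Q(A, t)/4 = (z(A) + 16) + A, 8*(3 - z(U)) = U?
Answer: 699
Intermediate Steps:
z(U) = 3 - U/8
k(w) = 2*w*(2 + w) (k(w) = 2*(w*(w + 2)) = 2*(w*(2 + w)) = 2*w*(2 + w))
Q(A, t) = -76 - 7*A/2 (Q(A, t) = -4*(((3 - A/8) + 16) + A) = -4*((19 - A/8) + A) = -4*(19 + 7*A/8) = -76 - 7*A/2)
609 - Q(J(-2*6 + k(-4)), 44) = 609 - (-76 - 7*(-2*6 + 2*(-4)*(2 - 4))/2) = 609 - (-76 - 7*(-12 + 2*(-4)*(-2))/2) = 609 - (-76 - 7*(-12 + 16)/2) = 609 - (-76 - 7/2*4) = 609 - (-76 - 14) = 609 - 1*(-90) = 609 + 90 = 699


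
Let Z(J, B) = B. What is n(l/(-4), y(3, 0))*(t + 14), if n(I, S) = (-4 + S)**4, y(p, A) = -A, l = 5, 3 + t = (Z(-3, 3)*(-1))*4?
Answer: -256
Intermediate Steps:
t = -15 (t = -3 + (3*(-1))*4 = -3 - 3*4 = -3 - 12 = -15)
n(l/(-4), y(3, 0))*(t + 14) = (-4 - 1*0)**4*(-15 + 14) = (-4 + 0)**4*(-1) = (-4)**4*(-1) = 256*(-1) = -256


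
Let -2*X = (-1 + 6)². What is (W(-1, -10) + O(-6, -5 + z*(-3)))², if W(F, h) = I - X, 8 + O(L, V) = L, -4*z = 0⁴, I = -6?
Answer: 225/4 ≈ 56.250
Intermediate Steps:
z = 0 (z = -¼*0⁴ = -¼*0 = 0)
X = -25/2 (X = -(-1 + 6)²/2 = -½*5² = -½*25 = -25/2 ≈ -12.500)
O(L, V) = -8 + L
W(F, h) = 13/2 (W(F, h) = -6 - 1*(-25/2) = -6 + 25/2 = 13/2)
(W(-1, -10) + O(-6, -5 + z*(-3)))² = (13/2 + (-8 - 6))² = (13/2 - 14)² = (-15/2)² = 225/4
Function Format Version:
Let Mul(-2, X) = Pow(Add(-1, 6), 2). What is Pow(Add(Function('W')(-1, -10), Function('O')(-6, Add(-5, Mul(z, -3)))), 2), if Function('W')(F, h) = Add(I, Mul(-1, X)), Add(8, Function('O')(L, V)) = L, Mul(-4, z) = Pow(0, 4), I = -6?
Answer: Rational(225, 4) ≈ 56.250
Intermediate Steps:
z = 0 (z = Mul(Rational(-1, 4), Pow(0, 4)) = Mul(Rational(-1, 4), 0) = 0)
X = Rational(-25, 2) (X = Mul(Rational(-1, 2), Pow(Add(-1, 6), 2)) = Mul(Rational(-1, 2), Pow(5, 2)) = Mul(Rational(-1, 2), 25) = Rational(-25, 2) ≈ -12.500)
Function('O')(L, V) = Add(-8, L)
Function('W')(F, h) = Rational(13, 2) (Function('W')(F, h) = Add(-6, Mul(-1, Rational(-25, 2))) = Add(-6, Rational(25, 2)) = Rational(13, 2))
Pow(Add(Function('W')(-1, -10), Function('O')(-6, Add(-5, Mul(z, -3)))), 2) = Pow(Add(Rational(13, 2), Add(-8, -6)), 2) = Pow(Add(Rational(13, 2), -14), 2) = Pow(Rational(-15, 2), 2) = Rational(225, 4)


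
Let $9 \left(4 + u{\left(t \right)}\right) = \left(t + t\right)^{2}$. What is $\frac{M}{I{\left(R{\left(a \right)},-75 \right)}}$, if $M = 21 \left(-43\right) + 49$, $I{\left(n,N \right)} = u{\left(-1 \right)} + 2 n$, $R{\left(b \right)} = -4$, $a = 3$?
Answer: $\frac{3843}{52} \approx 73.904$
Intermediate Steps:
$u{\left(t \right)} = -4 + \frac{4 t^{2}}{9}$ ($u{\left(t \right)} = -4 + \frac{\left(t + t\right)^{2}}{9} = -4 + \frac{\left(2 t\right)^{2}}{9} = -4 + \frac{4 t^{2}}{9}$)
$I{\left(n,N \right)} = - \frac{32}{9} + 2 n$ ($I{\left(n,N \right)} = \left(-4 + \frac{4 \left(-1\right)^{2}}{9}\right) + 2 n = \left(-4 + \frac{4}{9} \cdot 1\right) + 2 n = \left(-4 + \frac{4}{9}\right) + 2 n = - \frac{32}{9} + 2 n$)
$M = -854$ ($M = -903 + 49 = -854$)
$\frac{M}{I{\left(R{\left(a \right)},-75 \right)}} = - \frac{854}{- \frac{32}{9} + 2 \left(-4\right)} = - \frac{854}{- \frac{32}{9} - 8} = - \frac{854}{- \frac{104}{9}} = \left(-854\right) \left(- \frac{9}{104}\right) = \frac{3843}{52}$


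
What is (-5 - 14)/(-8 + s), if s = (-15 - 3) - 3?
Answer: 19/29 ≈ 0.65517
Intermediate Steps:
s = -21 (s = -18 - 3 = -21)
(-5 - 14)/(-8 + s) = (-5 - 14)/(-8 - 21) = -19/(-29) = -1/29*(-19) = 19/29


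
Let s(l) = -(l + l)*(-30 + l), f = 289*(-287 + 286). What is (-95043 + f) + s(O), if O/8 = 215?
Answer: -5908932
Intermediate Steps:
O = 1720 (O = 8*215 = 1720)
f = -289 (f = 289*(-1) = -289)
s(l) = -2*l*(-30 + l)
(-95043 + f) + s(O) = (-95043 - 289) + 2*1720*(30 - 1*1720) = -95332 + 2*1720*(30 - 1720) = -95332 + 2*1720*(-1690) = -95332 - 5813600 = -5908932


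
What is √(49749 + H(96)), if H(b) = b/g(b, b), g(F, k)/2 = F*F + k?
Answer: √1872353558/194 ≈ 223.04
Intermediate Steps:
g(F, k) = 2*k + 2*F² (g(F, k) = 2*(F*F + k) = 2*(F² + k) = 2*(k + F²) = 2*k + 2*F²)
H(b) = b/(2*b + 2*b²)
√(49749 + H(96)) = √(49749 + 1/(2*(1 + 96))) = √(49749 + (½)/97) = √(49749 + (½)*(1/97)) = √(49749 + 1/194) = √(9651307/194) = √1872353558/194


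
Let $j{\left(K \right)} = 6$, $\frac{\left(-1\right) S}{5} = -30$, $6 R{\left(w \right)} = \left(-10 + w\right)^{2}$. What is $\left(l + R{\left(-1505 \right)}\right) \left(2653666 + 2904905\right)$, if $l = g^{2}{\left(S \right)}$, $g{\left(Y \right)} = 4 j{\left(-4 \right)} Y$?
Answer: $\frac{148330884027825}{2} \approx 7.4165 \cdot 10^{13}$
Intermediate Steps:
$R{\left(w \right)} = \frac{\left(-10 + w\right)^{2}}{6}$
$S = 150$ ($S = \left(-5\right) \left(-30\right) = 150$)
$g{\left(Y \right)} = 24 Y$ ($g{\left(Y \right)} = 4 \cdot 6 Y = 24 Y$)
$l = 12960000$ ($l = \left(24 \cdot 150\right)^{2} = 3600^{2} = 12960000$)
$\left(l + R{\left(-1505 \right)}\right) \left(2653666 + 2904905\right) = \left(12960000 + \frac{\left(-10 - 1505\right)^{2}}{6}\right) \left(2653666 + 2904905\right) = \left(12960000 + \frac{\left(-1515\right)^{2}}{6}\right) 5558571 = \left(12960000 + \frac{1}{6} \cdot 2295225\right) 5558571 = \left(12960000 + \frac{765075}{2}\right) 5558571 = \frac{26685075}{2} \cdot 5558571 = \frac{148330884027825}{2}$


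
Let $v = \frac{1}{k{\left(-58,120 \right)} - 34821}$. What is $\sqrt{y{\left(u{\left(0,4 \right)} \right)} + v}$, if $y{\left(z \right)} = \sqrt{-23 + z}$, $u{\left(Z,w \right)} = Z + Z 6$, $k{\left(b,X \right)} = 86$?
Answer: $\frac{\sqrt{-34735 + 1206520225 i \sqrt{23}}}{34735} \approx 1.5485 + 1.5485 i$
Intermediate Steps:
$u{\left(Z,w \right)} = 7 Z$ ($u{\left(Z,w \right)} = Z + 6 Z = 7 Z$)
$v = - \frac{1}{34735}$ ($v = \frac{1}{86 - 34821} = \frac{1}{-34735} = - \frac{1}{34735} \approx -2.8789 \cdot 10^{-5}$)
$\sqrt{y{\left(u{\left(0,4 \right)} \right)} + v} = \sqrt{\sqrt{-23 + 7 \cdot 0} - \frac{1}{34735}} = \sqrt{\sqrt{-23 + 0} - \frac{1}{34735}} = \sqrt{\sqrt{-23} - \frac{1}{34735}} = \sqrt{i \sqrt{23} - \frac{1}{34735}} = \sqrt{- \frac{1}{34735} + i \sqrt{23}}$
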